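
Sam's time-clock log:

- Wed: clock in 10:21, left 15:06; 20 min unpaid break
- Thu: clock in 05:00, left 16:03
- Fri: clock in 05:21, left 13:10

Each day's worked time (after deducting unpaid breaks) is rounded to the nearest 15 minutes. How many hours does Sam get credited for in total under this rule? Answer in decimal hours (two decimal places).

Wed: 10:21–15:06 = 4 h 45 min − 20 min = 4 h 25 min → rounds to 4 h 30 min
Thu: 05:00–16:03 = 11 h 3 min → rounds to 11 h 0 min
Fri: 05:21–13:10 = 7 h 49 min → rounds to 7 h 45 min
Total credited: 23 h 15 min.

23.25 hours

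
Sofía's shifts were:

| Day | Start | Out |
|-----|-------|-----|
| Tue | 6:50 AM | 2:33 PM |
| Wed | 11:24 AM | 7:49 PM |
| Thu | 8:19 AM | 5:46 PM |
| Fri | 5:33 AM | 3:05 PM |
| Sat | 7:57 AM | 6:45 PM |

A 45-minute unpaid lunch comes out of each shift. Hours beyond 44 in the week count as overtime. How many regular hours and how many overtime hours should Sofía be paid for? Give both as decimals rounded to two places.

Regular 42.17 hours, overtime 0.00 hours

Tue: 6:50 AM–2:33 PM = 7 h 43 min; less 45 min break → 6 h 58 min
Wed: 11:24 AM–7:49 PM = 8 h 25 min; less 45 min break → 7 h 40 min
Thu: 8:19 AM–5:46 PM = 9 h 27 min; less 45 min break → 8 h 42 min
Fri: 5:33 AM–3:05 PM = 9 h 32 min; less 45 min break → 8 h 47 min
Sat: 7:57 AM–6:45 PM = 10 h 48 min; less 45 min break → 10 h 3 min
Total worked: 42 h 10 min = 42.17 h.
Threshold 44 h → overtime 0 h 0 min, regular 42 h 10 min.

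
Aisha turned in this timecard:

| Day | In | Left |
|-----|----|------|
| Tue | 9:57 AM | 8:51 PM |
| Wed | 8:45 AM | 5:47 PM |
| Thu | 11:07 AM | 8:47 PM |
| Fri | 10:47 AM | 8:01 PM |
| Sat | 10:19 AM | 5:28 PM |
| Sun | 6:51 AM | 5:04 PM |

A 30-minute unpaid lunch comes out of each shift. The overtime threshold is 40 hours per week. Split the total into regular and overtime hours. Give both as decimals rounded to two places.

Regular 40.00 hours, overtime 13.20 hours

Tue: 9:57 AM–8:51 PM = 10 h 54 min; less 30 min break → 10 h 24 min
Wed: 8:45 AM–5:47 PM = 9 h 2 min; less 30 min break → 8 h 32 min
Thu: 11:07 AM–8:47 PM = 9 h 40 min; less 30 min break → 9 h 10 min
Fri: 10:47 AM–8:01 PM = 9 h 14 min; less 30 min break → 8 h 44 min
Sat: 10:19 AM–5:28 PM = 7 h 9 min; less 30 min break → 6 h 39 min
Sun: 6:51 AM–5:04 PM = 10 h 13 min; less 30 min break → 9 h 43 min
Total worked: 53 h 12 min = 53.20 h.
Threshold 40 h → overtime 13 h 12 min, regular 40 h 0 min.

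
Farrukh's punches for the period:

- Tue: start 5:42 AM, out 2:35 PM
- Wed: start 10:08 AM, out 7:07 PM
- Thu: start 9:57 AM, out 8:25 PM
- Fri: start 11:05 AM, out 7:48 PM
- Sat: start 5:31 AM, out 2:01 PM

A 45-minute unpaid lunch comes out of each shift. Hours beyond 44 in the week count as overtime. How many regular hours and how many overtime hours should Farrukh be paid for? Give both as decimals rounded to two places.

Regular 41.80 hours, overtime 0.00 hours

Tue: 5:42 AM–2:35 PM = 8 h 53 min; less 45 min break → 8 h 8 min
Wed: 10:08 AM–7:07 PM = 8 h 59 min; less 45 min break → 8 h 14 min
Thu: 9:57 AM–8:25 PM = 10 h 28 min; less 45 min break → 9 h 43 min
Fri: 11:05 AM–7:48 PM = 8 h 43 min; less 45 min break → 7 h 58 min
Sat: 5:31 AM–2:01 PM = 8 h 30 min; less 45 min break → 7 h 45 min
Total worked: 41 h 48 min = 41.80 h.
Threshold 44 h → overtime 0 h 0 min, regular 41 h 48 min.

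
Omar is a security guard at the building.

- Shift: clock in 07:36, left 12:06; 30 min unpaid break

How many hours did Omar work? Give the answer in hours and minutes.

4 h 0 min

Shift: 07:36–12:06 = 4 h 30 min; less 30 min break → 4 h 0 min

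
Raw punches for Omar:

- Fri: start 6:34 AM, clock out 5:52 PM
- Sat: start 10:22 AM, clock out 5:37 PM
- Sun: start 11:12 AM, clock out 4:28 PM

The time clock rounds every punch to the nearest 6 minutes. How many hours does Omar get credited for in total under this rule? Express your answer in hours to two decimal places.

23.80 hours

Fri: in 6:34 AM→6:36 AM, out 5:52 PM→5:54 PM; 11 h 18 min
Sat: in 10:22 AM→10:24 AM, out 5:37 PM→5:36 PM; 7 h 12 min
Sun: in 11:12 AM→11:12 AM, out 4:28 PM→4:30 PM; 5 h 18 min
Total credited: 23 h 48 min.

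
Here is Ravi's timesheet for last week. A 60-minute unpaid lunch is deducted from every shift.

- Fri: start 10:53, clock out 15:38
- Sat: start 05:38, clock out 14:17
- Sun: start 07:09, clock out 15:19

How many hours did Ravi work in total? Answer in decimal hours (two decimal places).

18.57 hours

Fri: 10:53–15:38 = 4 h 45 min; less 60 min break → 3 h 45 min
Sat: 05:38–14:17 = 8 h 39 min; less 60 min break → 7 h 39 min
Sun: 07:09–15:19 = 8 h 10 min; less 60 min break → 7 h 10 min
Total: 3 h 45 min + 7 h 39 min + 7 h 10 min = 18 h 34 min.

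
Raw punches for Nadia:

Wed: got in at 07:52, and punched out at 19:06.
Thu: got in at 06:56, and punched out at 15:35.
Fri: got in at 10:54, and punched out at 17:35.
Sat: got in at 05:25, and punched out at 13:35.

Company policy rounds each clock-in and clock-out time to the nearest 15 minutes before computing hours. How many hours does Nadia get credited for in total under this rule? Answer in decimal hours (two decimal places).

Wed: in 07:52→07:45, out 19:06→19:00; 11 h 15 min
Thu: in 06:56→07:00, out 15:35→15:30; 8 h 30 min
Fri: in 10:54→11:00, out 17:35→17:30; 6 h 30 min
Sat: in 05:25→05:30, out 13:35→13:30; 8 h 0 min
Total credited: 34 h 15 min.

34.25 hours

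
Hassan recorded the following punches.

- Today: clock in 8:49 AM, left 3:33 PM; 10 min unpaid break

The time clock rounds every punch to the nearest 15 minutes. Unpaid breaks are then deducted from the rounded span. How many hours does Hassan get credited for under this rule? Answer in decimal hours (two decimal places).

Today: in 8:49 AM→8:45 AM, out 3:33 PM→3:30 PM; 6 h 45 min − 10 min = 6 h 35 min

6.58 hours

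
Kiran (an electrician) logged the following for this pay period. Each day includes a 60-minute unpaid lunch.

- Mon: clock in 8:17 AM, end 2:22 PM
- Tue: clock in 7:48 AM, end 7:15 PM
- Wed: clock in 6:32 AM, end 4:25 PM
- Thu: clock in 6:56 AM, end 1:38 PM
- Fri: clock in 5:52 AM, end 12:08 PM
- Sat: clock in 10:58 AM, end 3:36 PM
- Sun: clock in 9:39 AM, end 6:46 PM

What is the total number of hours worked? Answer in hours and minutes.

Mon: 8:17 AM–2:22 PM = 6 h 5 min; less 60 min break → 5 h 5 min
Tue: 7:48 AM–7:15 PM = 11 h 27 min; less 60 min break → 10 h 27 min
Wed: 6:32 AM–4:25 PM = 9 h 53 min; less 60 min break → 8 h 53 min
Thu: 6:56 AM–1:38 PM = 6 h 42 min; less 60 min break → 5 h 42 min
Fri: 5:52 AM–12:08 PM = 6 h 16 min; less 60 min break → 5 h 16 min
Sat: 10:58 AM–3:36 PM = 4 h 38 min; less 60 min break → 3 h 38 min
Sun: 9:39 AM–6:46 PM = 9 h 7 min; less 60 min break → 8 h 7 min
Total: 5 h 5 min + 10 h 27 min + 8 h 53 min + 5 h 42 min + 5 h 16 min + 3 h 38 min + 8 h 7 min = 47 h 8 min.

47 h 8 min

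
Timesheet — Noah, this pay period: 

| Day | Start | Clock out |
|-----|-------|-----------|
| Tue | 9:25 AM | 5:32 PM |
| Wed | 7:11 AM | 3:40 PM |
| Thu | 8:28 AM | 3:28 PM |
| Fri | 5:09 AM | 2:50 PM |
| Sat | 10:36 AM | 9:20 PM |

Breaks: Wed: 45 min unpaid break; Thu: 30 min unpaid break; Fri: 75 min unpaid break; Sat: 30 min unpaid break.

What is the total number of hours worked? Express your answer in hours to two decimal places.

41.02 hours

Tue: 9:25 AM–5:32 PM = 8 h 7 min
Wed: 7:11 AM–3:40 PM = 8 h 29 min; less 45 min break → 7 h 44 min
Thu: 8:28 AM–3:28 PM = 7 h 0 min; less 30 min break → 6 h 30 min
Fri: 5:09 AM–2:50 PM = 9 h 41 min; less 75 min break → 8 h 26 min
Sat: 10:36 AM–9:20 PM = 10 h 44 min; less 30 min break → 10 h 14 min
Total: 8 h 7 min + 7 h 44 min + 6 h 30 min + 8 h 26 min + 10 h 14 min = 41 h 1 min.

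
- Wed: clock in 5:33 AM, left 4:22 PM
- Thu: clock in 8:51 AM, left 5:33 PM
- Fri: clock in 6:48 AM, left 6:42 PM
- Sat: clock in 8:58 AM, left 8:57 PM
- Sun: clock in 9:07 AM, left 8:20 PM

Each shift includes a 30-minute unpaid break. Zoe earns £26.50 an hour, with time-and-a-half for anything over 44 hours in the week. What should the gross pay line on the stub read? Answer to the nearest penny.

Wed: 5:33 AM–4:22 PM = 10 h 49 min; less 30 min break → 10 h 19 min
Thu: 8:51 AM–5:33 PM = 8 h 42 min; less 30 min break → 8 h 12 min
Fri: 6:48 AM–6:42 PM = 11 h 54 min; less 30 min break → 11 h 24 min
Sat: 8:58 AM–8:57 PM = 11 h 59 min; less 30 min break → 11 h 29 min
Sun: 9:07 AM–8:20 PM = 11 h 13 min; less 30 min break → 10 h 43 min
Total worked: 52 h 7 min = 3127 min.
Regular 44 h 0 min = 2640 min at £26.50/h; overtime 8 h 7 min = 487 min at £39.75/h.
Pay = (2640 × £26.50 + 487 × £39.75) ÷ 60 = £1488.64.

£1488.64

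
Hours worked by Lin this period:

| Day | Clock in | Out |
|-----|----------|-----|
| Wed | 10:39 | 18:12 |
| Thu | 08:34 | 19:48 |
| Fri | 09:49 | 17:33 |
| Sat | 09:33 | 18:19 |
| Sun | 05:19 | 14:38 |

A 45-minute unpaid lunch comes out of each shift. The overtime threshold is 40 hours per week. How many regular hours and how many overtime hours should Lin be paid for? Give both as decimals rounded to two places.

Regular 40.00 hours, overtime 0.85 hours

Wed: 10:39–18:12 = 7 h 33 min; less 45 min break → 6 h 48 min
Thu: 08:34–19:48 = 11 h 14 min; less 45 min break → 10 h 29 min
Fri: 09:49–17:33 = 7 h 44 min; less 45 min break → 6 h 59 min
Sat: 09:33–18:19 = 8 h 46 min; less 45 min break → 8 h 1 min
Sun: 05:19–14:38 = 9 h 19 min; less 45 min break → 8 h 34 min
Total worked: 40 h 51 min = 40.85 h.
Threshold 40 h → overtime 0 h 51 min, regular 40 h 0 min.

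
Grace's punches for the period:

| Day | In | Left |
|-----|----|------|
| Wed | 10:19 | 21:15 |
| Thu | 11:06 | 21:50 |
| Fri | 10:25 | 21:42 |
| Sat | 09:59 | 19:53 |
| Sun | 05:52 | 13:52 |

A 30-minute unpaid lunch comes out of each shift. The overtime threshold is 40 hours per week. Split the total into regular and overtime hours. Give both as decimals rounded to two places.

Regular 40.00 hours, overtime 8.35 hours

Wed: 10:19–21:15 = 10 h 56 min; less 30 min break → 10 h 26 min
Thu: 11:06–21:50 = 10 h 44 min; less 30 min break → 10 h 14 min
Fri: 10:25–21:42 = 11 h 17 min; less 30 min break → 10 h 47 min
Sat: 09:59–19:53 = 9 h 54 min; less 30 min break → 9 h 24 min
Sun: 05:52–13:52 = 8 h 0 min; less 30 min break → 7 h 30 min
Total worked: 48 h 21 min = 48.35 h.
Threshold 40 h → overtime 8 h 21 min, regular 40 h 0 min.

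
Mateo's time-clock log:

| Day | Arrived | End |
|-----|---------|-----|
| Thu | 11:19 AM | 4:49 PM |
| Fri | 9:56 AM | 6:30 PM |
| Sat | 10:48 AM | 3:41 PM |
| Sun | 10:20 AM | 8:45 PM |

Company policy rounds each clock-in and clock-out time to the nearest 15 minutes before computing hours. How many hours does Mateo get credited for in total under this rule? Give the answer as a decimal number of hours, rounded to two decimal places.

29.50 hours

Thu: in 11:19 AM→11:15 AM, out 4:49 PM→4:45 PM; 5 h 30 min
Fri: in 9:56 AM→10:00 AM, out 6:30 PM→6:30 PM; 8 h 30 min
Sat: in 10:48 AM→10:45 AM, out 3:41 PM→3:45 PM; 5 h 0 min
Sun: in 10:20 AM→10:15 AM, out 8:45 PM→8:45 PM; 10 h 30 min
Total credited: 29 h 30 min.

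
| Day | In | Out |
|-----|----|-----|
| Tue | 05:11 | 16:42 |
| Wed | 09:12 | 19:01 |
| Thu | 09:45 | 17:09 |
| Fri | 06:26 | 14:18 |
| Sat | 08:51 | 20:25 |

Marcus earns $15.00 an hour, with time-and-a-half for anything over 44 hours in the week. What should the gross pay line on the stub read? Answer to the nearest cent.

Tue: 05:11–16:42 = 11 h 31 min
Wed: 09:12–19:01 = 9 h 49 min
Thu: 09:45–17:09 = 7 h 24 min
Fri: 06:26–14:18 = 7 h 52 min
Sat: 08:51–20:25 = 11 h 34 min
Total worked: 48 h 10 min = 2890 min.
Regular 44 h 0 min = 2640 min at $15.00/h; overtime 4 h 10 min = 250 min at $22.50/h.
Pay = (2640 × $15.00 + 250 × $22.50) ÷ 60 = $753.75.

$753.75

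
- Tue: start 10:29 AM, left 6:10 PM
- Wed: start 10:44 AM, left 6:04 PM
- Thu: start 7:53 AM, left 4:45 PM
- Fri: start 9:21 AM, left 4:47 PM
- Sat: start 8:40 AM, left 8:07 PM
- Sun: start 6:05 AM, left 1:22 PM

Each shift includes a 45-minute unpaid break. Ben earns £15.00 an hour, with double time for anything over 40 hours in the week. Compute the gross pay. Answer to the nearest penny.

£766.50

Tue: 10:29 AM–6:10 PM = 7 h 41 min; less 45 min break → 6 h 56 min
Wed: 10:44 AM–6:04 PM = 7 h 20 min; less 45 min break → 6 h 35 min
Thu: 7:53 AM–4:45 PM = 8 h 52 min; less 45 min break → 8 h 7 min
Fri: 9:21 AM–4:47 PM = 7 h 26 min; less 45 min break → 6 h 41 min
Sat: 8:40 AM–8:07 PM = 11 h 27 min; less 45 min break → 10 h 42 min
Sun: 6:05 AM–1:22 PM = 7 h 17 min; less 45 min break → 6 h 32 min
Total worked: 45 h 33 min = 2733 min.
Regular 40 h 0 min = 2400 min at £15.00/h; overtime 5 h 33 min = 333 min at £30.00/h.
Pay = (2400 × £15.00 + 333 × £30.00) ÷ 60 = £766.50.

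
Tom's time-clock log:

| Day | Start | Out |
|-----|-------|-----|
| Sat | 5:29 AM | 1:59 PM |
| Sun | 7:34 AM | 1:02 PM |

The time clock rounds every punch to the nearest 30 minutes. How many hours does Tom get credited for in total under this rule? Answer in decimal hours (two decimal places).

Sat: in 5:29 AM→5:30 AM, out 1:59 PM→2:00 PM; 8 h 30 min
Sun: in 7:34 AM→7:30 AM, out 1:02 PM→1:00 PM; 5 h 30 min
Total credited: 14 h 0 min.

14.00 hours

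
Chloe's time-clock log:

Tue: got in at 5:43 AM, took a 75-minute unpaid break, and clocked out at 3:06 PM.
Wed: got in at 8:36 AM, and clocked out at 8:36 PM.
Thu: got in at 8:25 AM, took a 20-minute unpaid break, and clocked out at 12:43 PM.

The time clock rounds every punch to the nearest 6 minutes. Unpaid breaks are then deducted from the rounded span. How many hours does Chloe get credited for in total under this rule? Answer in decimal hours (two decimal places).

24.12 hours

Tue: in 5:43 AM→5:42 AM, out 3:06 PM→3:06 PM; 9 h 24 min − 75 min = 8 h 9 min
Wed: in 8:36 AM→8:36 AM, out 8:36 PM→8:36 PM; 12 h 0 min
Thu: in 8:25 AM→8:24 AM, out 12:43 PM→12:42 PM; 4 h 18 min − 20 min = 3 h 58 min
Total credited: 24 h 7 min.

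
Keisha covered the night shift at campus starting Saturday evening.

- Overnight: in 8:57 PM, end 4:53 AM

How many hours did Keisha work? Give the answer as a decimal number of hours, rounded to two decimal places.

7.93 hours

Overnight: 8:57 PM → midnight = 3 h 3 min; midnight → 4:53 AM = 4 h 53 min; span 7 h 56 min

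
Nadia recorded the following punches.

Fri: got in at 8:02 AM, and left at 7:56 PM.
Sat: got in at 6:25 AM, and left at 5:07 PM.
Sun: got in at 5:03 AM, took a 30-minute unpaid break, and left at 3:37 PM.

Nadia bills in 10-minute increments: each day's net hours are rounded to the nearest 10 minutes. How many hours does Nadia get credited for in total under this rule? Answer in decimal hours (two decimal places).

Fri: 8:02 AM–7:56 PM = 11 h 54 min → rounds to 11 h 50 min
Sat: 6:25 AM–5:07 PM = 10 h 42 min → rounds to 10 h 40 min
Sun: 5:03 AM–3:37 PM = 10 h 34 min − 30 min = 10 h 4 min → rounds to 10 h 0 min
Total credited: 32 h 30 min.

32.50 hours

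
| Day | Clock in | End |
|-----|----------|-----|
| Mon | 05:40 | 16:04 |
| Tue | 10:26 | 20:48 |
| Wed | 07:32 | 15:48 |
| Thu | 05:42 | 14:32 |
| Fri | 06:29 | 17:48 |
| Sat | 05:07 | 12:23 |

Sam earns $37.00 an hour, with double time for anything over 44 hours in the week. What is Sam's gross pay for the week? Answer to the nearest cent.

Mon: 05:40–16:04 = 10 h 24 min
Tue: 10:26–20:48 = 10 h 22 min
Wed: 07:32–15:48 = 8 h 16 min
Thu: 05:42–14:32 = 8 h 50 min
Fri: 06:29–17:48 = 11 h 19 min
Sat: 05:07–12:23 = 7 h 16 min
Total worked: 56 h 27 min = 3387 min.
Regular 44 h 0 min = 2640 min at $37.00/h; overtime 12 h 27 min = 747 min at $74.00/h.
Pay = (2640 × $37.00 + 747 × $74.00) ÷ 60 = $2549.30.

$2549.30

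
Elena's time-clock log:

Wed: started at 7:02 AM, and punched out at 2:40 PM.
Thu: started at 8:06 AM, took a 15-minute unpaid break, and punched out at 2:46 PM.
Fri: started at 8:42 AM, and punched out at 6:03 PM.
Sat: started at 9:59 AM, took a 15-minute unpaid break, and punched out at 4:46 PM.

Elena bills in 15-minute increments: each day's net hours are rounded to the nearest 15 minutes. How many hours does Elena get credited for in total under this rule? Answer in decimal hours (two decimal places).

30.00 hours

Wed: 7:02 AM–2:40 PM = 7 h 38 min → rounds to 7 h 45 min
Thu: 8:06 AM–2:46 PM = 6 h 40 min − 15 min = 6 h 25 min → rounds to 6 h 30 min
Fri: 8:42 AM–6:03 PM = 9 h 21 min → rounds to 9 h 15 min
Sat: 9:59 AM–4:46 PM = 6 h 47 min − 15 min = 6 h 32 min → rounds to 6 h 30 min
Total credited: 30 h 0 min.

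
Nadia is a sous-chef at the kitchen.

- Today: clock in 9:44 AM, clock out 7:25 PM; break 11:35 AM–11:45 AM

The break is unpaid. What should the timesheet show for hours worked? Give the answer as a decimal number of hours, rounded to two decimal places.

9.52 hours

Today: 9:44 AM–7:25 PM = 9 h 41 min; less 10 min break → 9 h 31 min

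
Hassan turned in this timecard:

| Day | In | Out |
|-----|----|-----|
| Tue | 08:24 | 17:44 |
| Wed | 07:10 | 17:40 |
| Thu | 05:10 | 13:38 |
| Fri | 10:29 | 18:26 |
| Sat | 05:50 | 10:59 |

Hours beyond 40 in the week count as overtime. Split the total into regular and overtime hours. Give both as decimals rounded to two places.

Regular 40.00 hours, overtime 1.40 hours

Tue: 08:24–17:44 = 9 h 20 min
Wed: 07:10–17:40 = 10 h 30 min
Thu: 05:10–13:38 = 8 h 28 min
Fri: 10:29–18:26 = 7 h 57 min
Sat: 05:50–10:59 = 5 h 9 min
Total worked: 41 h 24 min = 41.40 h.
Threshold 40 h → overtime 1 h 24 min, regular 40 h 0 min.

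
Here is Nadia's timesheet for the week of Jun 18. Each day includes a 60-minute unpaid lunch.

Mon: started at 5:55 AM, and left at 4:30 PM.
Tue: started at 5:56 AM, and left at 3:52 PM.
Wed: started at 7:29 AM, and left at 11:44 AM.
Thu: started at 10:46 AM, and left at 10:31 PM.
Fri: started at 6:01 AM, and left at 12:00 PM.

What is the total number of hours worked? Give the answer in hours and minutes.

37 h 30 min

Mon: 5:55 AM–4:30 PM = 10 h 35 min; less 60 min break → 9 h 35 min
Tue: 5:56 AM–3:52 PM = 9 h 56 min; less 60 min break → 8 h 56 min
Wed: 7:29 AM–11:44 AM = 4 h 15 min; less 60 min break → 3 h 15 min
Thu: 10:46 AM–10:31 PM = 11 h 45 min; less 60 min break → 10 h 45 min
Fri: 6:01 AM–12:00 PM = 5 h 59 min; less 60 min break → 4 h 59 min
Total: 9 h 35 min + 8 h 56 min + 3 h 15 min + 10 h 45 min + 4 h 59 min = 37 h 30 min.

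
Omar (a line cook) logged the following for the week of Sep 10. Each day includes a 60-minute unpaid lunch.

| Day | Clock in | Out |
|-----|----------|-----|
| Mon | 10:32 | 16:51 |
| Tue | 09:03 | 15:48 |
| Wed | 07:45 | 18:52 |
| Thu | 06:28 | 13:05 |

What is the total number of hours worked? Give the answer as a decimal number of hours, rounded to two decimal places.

26.80 hours

Mon: 10:32–16:51 = 6 h 19 min; less 60 min break → 5 h 19 min
Tue: 09:03–15:48 = 6 h 45 min; less 60 min break → 5 h 45 min
Wed: 07:45–18:52 = 11 h 7 min; less 60 min break → 10 h 7 min
Thu: 06:28–13:05 = 6 h 37 min; less 60 min break → 5 h 37 min
Total: 5 h 19 min + 5 h 45 min + 10 h 7 min + 5 h 37 min = 26 h 48 min.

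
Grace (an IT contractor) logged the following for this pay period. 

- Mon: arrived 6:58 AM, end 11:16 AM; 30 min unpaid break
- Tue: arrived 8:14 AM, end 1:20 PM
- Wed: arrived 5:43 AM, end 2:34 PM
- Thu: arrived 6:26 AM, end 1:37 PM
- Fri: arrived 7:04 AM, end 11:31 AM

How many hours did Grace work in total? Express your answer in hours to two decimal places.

Mon: 6:58 AM–11:16 AM = 4 h 18 min; less 30 min break → 3 h 48 min
Tue: 8:14 AM–1:20 PM = 5 h 6 min
Wed: 5:43 AM–2:34 PM = 8 h 51 min
Thu: 6:26 AM–1:37 PM = 7 h 11 min
Fri: 7:04 AM–11:31 AM = 4 h 27 min
Total: 3 h 48 min + 5 h 6 min + 8 h 51 min + 7 h 11 min + 4 h 27 min = 29 h 23 min.

29.38 hours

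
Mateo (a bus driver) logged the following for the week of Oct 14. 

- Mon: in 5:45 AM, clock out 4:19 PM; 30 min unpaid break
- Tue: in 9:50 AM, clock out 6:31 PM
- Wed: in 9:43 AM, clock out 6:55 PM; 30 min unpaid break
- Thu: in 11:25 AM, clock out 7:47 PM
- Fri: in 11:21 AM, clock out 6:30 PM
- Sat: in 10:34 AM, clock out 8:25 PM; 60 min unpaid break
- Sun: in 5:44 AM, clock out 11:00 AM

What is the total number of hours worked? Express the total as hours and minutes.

57 h 5 min

Mon: 5:45 AM–4:19 PM = 10 h 34 min; less 30 min break → 10 h 4 min
Tue: 9:50 AM–6:31 PM = 8 h 41 min
Wed: 9:43 AM–6:55 PM = 9 h 12 min; less 30 min break → 8 h 42 min
Thu: 11:25 AM–7:47 PM = 8 h 22 min
Fri: 11:21 AM–6:30 PM = 7 h 9 min
Sat: 10:34 AM–8:25 PM = 9 h 51 min; less 60 min break → 8 h 51 min
Sun: 5:44 AM–11:00 AM = 5 h 16 min
Total: 10 h 4 min + 8 h 41 min + 8 h 42 min + 8 h 22 min + 7 h 9 min + 8 h 51 min + 5 h 16 min = 57 h 5 min.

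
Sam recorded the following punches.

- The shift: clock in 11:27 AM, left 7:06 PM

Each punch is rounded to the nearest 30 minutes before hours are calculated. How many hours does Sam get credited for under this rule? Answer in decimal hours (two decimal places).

The shift: in 11:27 AM→11:30 AM, out 7:06 PM→7:00 PM; 7 h 30 min

7.50 hours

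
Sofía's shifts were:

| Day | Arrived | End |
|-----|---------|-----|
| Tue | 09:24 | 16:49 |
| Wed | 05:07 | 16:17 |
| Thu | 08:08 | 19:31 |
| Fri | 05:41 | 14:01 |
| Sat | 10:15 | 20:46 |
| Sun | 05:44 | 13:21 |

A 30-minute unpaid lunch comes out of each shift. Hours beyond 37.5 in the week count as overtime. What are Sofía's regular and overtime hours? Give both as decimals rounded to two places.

Regular 37.50 hours, overtime 15.93 hours

Tue: 09:24–16:49 = 7 h 25 min; less 30 min break → 6 h 55 min
Wed: 05:07–16:17 = 11 h 10 min; less 30 min break → 10 h 40 min
Thu: 08:08–19:31 = 11 h 23 min; less 30 min break → 10 h 53 min
Fri: 05:41–14:01 = 8 h 20 min; less 30 min break → 7 h 50 min
Sat: 10:15–20:46 = 10 h 31 min; less 30 min break → 10 h 1 min
Sun: 05:44–13:21 = 7 h 37 min; less 30 min break → 7 h 7 min
Total worked: 53 h 26 min = 53.43 h.
Threshold 37.5 h → overtime 15 h 56 min, regular 37 h 30 min.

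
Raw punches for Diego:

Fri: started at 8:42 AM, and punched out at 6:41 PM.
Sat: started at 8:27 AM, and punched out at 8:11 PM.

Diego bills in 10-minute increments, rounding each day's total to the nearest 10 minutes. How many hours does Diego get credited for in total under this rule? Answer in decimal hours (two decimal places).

21.67 hours

Fri: 8:42 AM–6:41 PM = 9 h 59 min → rounds to 10 h 0 min
Sat: 8:27 AM–8:11 PM = 11 h 44 min → rounds to 11 h 40 min
Total credited: 21 h 40 min.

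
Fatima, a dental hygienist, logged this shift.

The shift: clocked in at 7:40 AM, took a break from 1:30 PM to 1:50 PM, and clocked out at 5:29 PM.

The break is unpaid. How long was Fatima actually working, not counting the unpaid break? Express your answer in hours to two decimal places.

9.48 hours

The shift: 7:40 AM–5:29 PM = 9 h 49 min; less 20 min break → 9 h 29 min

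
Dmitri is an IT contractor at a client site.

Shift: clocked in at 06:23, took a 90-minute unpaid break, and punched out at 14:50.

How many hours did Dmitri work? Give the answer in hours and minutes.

6 h 57 min

Shift: 06:23–14:50 = 8 h 27 min; less 90 min break → 6 h 57 min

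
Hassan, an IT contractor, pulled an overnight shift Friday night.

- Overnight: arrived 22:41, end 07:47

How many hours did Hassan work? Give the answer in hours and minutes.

9 h 6 min

Overnight: 22:41 → midnight = 1 h 19 min; midnight → 07:47 = 7 h 47 min; span 9 h 6 min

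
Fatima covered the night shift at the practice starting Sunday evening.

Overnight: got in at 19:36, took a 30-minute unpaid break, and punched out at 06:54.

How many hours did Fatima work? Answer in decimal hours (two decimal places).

10.80 hours

Overnight: 19:36 → midnight = 4 h 24 min; midnight → 06:54 = 6 h 54 min; span 11 h 18 min; less 30 min break → 10 h 48 min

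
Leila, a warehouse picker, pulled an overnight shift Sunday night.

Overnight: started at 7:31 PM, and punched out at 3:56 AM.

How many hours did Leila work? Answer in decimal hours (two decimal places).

8.42 hours

Overnight: 7:31 PM → midnight = 4 h 29 min; midnight → 3:56 AM = 3 h 56 min; span 8 h 25 min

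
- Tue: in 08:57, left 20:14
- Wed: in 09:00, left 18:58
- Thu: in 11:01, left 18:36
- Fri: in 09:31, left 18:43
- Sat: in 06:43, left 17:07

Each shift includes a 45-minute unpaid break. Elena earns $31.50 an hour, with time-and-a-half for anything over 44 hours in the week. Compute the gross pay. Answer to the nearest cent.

Tue: 08:57–20:14 = 11 h 17 min; less 45 min break → 10 h 32 min
Wed: 09:00–18:58 = 9 h 58 min; less 45 min break → 9 h 13 min
Thu: 11:01–18:36 = 7 h 35 min; less 45 min break → 6 h 50 min
Fri: 09:31–18:43 = 9 h 12 min; less 45 min break → 8 h 27 min
Sat: 06:43–17:07 = 10 h 24 min; less 45 min break → 9 h 39 min
Total worked: 44 h 41 min = 2681 min.
Regular 44 h 0 min = 2640 min at $31.50/h; overtime 0 h 41 min = 41 min at $47.25/h.
Pay = (2640 × $31.50 + 41 × $47.25) ÷ 60 = $1418.29.

$1418.29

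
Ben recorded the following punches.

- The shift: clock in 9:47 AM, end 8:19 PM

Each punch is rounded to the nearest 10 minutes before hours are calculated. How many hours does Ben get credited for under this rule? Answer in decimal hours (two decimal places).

10.50 hours

The shift: in 9:47 AM→9:50 AM, out 8:19 PM→8:20 PM; 10 h 30 min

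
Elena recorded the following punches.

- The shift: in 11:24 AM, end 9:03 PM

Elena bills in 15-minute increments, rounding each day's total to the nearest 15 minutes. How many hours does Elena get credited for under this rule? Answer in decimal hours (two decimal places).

9.75 hours

The shift: 11:24 AM–9:03 PM = 9 h 39 min → rounds to 9 h 45 min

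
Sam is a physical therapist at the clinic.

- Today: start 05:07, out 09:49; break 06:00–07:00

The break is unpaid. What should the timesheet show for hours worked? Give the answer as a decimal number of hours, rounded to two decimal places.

3.70 hours

Today: 05:07–09:49 = 4 h 42 min; less 60 min break → 3 h 42 min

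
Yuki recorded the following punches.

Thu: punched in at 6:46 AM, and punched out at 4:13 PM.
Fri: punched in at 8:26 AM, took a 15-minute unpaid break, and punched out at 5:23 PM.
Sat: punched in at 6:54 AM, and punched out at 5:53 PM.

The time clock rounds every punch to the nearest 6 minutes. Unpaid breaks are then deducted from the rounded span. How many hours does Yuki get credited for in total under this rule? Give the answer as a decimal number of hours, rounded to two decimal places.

29.15 hours

Thu: in 6:46 AM→6:48 AM, out 4:13 PM→4:12 PM; 9 h 24 min
Fri: in 8:26 AM→8:24 AM, out 5:23 PM→5:24 PM; 9 h 0 min − 15 min = 8 h 45 min
Sat: in 6:54 AM→6:54 AM, out 5:53 PM→5:54 PM; 11 h 0 min
Total credited: 29 h 9 min.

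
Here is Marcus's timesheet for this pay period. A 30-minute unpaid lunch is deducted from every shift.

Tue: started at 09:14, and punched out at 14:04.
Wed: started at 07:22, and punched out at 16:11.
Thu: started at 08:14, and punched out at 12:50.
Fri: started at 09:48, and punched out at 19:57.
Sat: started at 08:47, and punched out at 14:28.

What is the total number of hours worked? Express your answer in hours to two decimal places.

31.58 hours

Tue: 09:14–14:04 = 4 h 50 min; less 30 min break → 4 h 20 min
Wed: 07:22–16:11 = 8 h 49 min; less 30 min break → 8 h 19 min
Thu: 08:14–12:50 = 4 h 36 min; less 30 min break → 4 h 6 min
Fri: 09:48–19:57 = 10 h 9 min; less 30 min break → 9 h 39 min
Sat: 08:47–14:28 = 5 h 41 min; less 30 min break → 5 h 11 min
Total: 4 h 20 min + 8 h 19 min + 4 h 6 min + 9 h 39 min + 5 h 11 min = 31 h 35 min.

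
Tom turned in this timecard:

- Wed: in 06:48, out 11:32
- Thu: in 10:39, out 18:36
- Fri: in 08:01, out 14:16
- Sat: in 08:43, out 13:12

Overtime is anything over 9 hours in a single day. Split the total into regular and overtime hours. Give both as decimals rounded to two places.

Wed: 06:48–11:32 = 4 h 44 min
Thu: 10:39–18:36 = 7 h 57 min
Fri: 08:01–14:16 = 6 h 15 min
Sat: 08:43–13:12 = 4 h 29 min
Wed reg 4 h 44 min / OT 0 h 0 min; Thu reg 7 h 57 min / OT 0 h 0 min; Fri reg 6 h 15 min / OT 0 h 0 min; Sat reg 4 h 29 min / OT 0 h 0 min.
Totals: regular 23 h 25 min, overtime 0 h 0 min.

Regular 23.42 hours, overtime 0.00 hours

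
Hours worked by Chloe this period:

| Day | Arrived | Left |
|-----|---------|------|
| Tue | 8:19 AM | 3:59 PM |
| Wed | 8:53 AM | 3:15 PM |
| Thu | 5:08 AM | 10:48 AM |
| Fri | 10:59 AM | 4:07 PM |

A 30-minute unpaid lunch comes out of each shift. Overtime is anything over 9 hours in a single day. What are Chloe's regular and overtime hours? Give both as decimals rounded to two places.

Tue: 8:19 AM–3:59 PM = 7 h 40 min; less 30 min break → 7 h 10 min
Wed: 8:53 AM–3:15 PM = 6 h 22 min; less 30 min break → 5 h 52 min
Thu: 5:08 AM–10:48 AM = 5 h 40 min; less 30 min break → 5 h 10 min
Fri: 10:59 AM–4:07 PM = 5 h 8 min; less 30 min break → 4 h 38 min
Tue reg 7 h 10 min / OT 0 h 0 min; Wed reg 5 h 52 min / OT 0 h 0 min; Thu reg 5 h 10 min / OT 0 h 0 min; Fri reg 4 h 38 min / OT 0 h 0 min.
Totals: regular 22 h 50 min, overtime 0 h 0 min.

Regular 22.83 hours, overtime 0.00 hours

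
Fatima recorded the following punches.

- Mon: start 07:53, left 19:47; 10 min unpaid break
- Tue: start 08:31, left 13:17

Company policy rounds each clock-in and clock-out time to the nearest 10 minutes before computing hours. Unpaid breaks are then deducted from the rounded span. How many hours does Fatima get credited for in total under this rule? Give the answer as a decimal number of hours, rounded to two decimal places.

16.67 hours

Mon: in 07:53→07:50, out 19:47→19:50; 12 h 0 min − 10 min = 11 h 50 min
Tue: in 08:31→08:30, out 13:17→13:20; 4 h 50 min
Total credited: 16 h 40 min.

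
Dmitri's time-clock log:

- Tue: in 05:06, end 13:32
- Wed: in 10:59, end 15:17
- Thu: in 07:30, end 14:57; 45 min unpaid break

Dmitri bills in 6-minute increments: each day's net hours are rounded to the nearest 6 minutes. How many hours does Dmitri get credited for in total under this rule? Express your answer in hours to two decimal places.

19.40 hours

Tue: 05:06–13:32 = 8 h 26 min → rounds to 8 h 24 min
Wed: 10:59–15:17 = 4 h 18 min → rounds to 4 h 18 min
Thu: 07:30–14:57 = 7 h 27 min − 45 min = 6 h 42 min → rounds to 6 h 42 min
Total credited: 19 h 24 min.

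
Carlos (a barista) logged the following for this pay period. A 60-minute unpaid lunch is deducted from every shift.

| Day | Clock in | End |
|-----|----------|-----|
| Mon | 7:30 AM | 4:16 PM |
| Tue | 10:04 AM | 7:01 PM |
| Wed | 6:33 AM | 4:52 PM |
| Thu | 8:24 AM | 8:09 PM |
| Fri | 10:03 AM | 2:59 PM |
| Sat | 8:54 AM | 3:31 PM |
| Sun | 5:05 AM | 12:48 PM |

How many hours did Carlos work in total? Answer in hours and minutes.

Mon: 7:30 AM–4:16 PM = 8 h 46 min; less 60 min break → 7 h 46 min
Tue: 10:04 AM–7:01 PM = 8 h 57 min; less 60 min break → 7 h 57 min
Wed: 6:33 AM–4:52 PM = 10 h 19 min; less 60 min break → 9 h 19 min
Thu: 8:24 AM–8:09 PM = 11 h 45 min; less 60 min break → 10 h 45 min
Fri: 10:03 AM–2:59 PM = 4 h 56 min; less 60 min break → 3 h 56 min
Sat: 8:54 AM–3:31 PM = 6 h 37 min; less 60 min break → 5 h 37 min
Sun: 5:05 AM–12:48 PM = 7 h 43 min; less 60 min break → 6 h 43 min
Total: 7 h 46 min + 7 h 57 min + 9 h 19 min + 10 h 45 min + 3 h 56 min + 5 h 37 min + 6 h 43 min = 52 h 3 min.

52 h 3 min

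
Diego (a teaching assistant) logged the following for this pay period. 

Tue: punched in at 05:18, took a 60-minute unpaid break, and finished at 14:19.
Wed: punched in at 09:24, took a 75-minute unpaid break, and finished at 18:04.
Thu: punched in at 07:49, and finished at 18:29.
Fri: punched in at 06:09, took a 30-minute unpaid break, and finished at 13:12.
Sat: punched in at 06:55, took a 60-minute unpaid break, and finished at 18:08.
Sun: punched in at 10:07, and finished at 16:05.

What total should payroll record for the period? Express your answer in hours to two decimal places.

48.83 hours

Tue: 05:18–14:19 = 9 h 1 min; less 60 min break → 8 h 1 min
Wed: 09:24–18:04 = 8 h 40 min; less 75 min break → 7 h 25 min
Thu: 07:49–18:29 = 10 h 40 min
Fri: 06:09–13:12 = 7 h 3 min; less 30 min break → 6 h 33 min
Sat: 06:55–18:08 = 11 h 13 min; less 60 min break → 10 h 13 min
Sun: 10:07–16:05 = 5 h 58 min
Total: 8 h 1 min + 7 h 25 min + 10 h 40 min + 6 h 33 min + 10 h 13 min + 5 h 58 min = 48 h 50 min.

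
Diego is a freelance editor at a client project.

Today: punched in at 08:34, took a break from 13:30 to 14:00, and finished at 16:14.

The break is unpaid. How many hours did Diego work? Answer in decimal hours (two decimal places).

7.17 hours

Today: 08:34–16:14 = 7 h 40 min; less 30 min break → 7 h 10 min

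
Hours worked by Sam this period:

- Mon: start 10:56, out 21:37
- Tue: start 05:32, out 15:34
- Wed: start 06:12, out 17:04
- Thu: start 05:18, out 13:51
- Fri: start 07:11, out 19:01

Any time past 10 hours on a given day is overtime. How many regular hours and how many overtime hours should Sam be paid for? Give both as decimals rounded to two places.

Mon: 10:56–21:37 = 10 h 41 min
Tue: 05:32–15:34 = 10 h 2 min
Wed: 06:12–17:04 = 10 h 52 min
Thu: 05:18–13:51 = 8 h 33 min
Fri: 07:11–19:01 = 11 h 50 min
Mon reg 10 h 0 min / OT 0 h 41 min; Tue reg 10 h 0 min / OT 0 h 2 min; Wed reg 10 h 0 min / OT 0 h 52 min; Thu reg 8 h 33 min / OT 0 h 0 min; Fri reg 10 h 0 min / OT 1 h 50 min.
Totals: regular 48 h 33 min, overtime 3 h 25 min.

Regular 48.55 hours, overtime 3.42 hours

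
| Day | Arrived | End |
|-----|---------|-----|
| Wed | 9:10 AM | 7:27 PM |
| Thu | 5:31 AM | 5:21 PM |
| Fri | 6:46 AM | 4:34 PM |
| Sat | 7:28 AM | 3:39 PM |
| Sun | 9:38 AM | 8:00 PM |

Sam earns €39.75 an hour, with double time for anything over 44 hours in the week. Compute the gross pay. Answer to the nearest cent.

€2263.10

Wed: 9:10 AM–7:27 PM = 10 h 17 min
Thu: 5:31 AM–5:21 PM = 11 h 50 min
Fri: 6:46 AM–4:34 PM = 9 h 48 min
Sat: 7:28 AM–3:39 PM = 8 h 11 min
Sun: 9:38 AM–8:00 PM = 10 h 22 min
Total worked: 50 h 28 min = 3028 min.
Regular 44 h 0 min = 2640 min at €39.75/h; overtime 6 h 28 min = 388 min at €79.50/h.
Pay = (2640 × €39.75 + 388 × €79.50) ÷ 60 = €2263.10.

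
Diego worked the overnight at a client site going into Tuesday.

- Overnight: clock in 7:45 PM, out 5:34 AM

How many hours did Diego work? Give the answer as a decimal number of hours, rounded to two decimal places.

Overnight: 7:45 PM → midnight = 4 h 15 min; midnight → 5:34 AM = 5 h 34 min; span 9 h 49 min

9.82 hours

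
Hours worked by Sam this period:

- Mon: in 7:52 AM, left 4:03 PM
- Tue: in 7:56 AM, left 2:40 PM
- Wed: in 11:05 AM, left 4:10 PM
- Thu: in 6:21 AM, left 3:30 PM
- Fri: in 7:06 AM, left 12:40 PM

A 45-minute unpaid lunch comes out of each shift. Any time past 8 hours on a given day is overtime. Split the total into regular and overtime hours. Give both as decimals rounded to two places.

Mon: 7:52 AM–4:03 PM = 8 h 11 min; less 45 min break → 7 h 26 min
Tue: 7:56 AM–2:40 PM = 6 h 44 min; less 45 min break → 5 h 59 min
Wed: 11:05 AM–4:10 PM = 5 h 5 min; less 45 min break → 4 h 20 min
Thu: 6:21 AM–3:30 PM = 9 h 9 min; less 45 min break → 8 h 24 min
Fri: 7:06 AM–12:40 PM = 5 h 34 min; less 45 min break → 4 h 49 min
Mon reg 7 h 26 min / OT 0 h 0 min; Tue reg 5 h 59 min / OT 0 h 0 min; Wed reg 4 h 20 min / OT 0 h 0 min; Thu reg 8 h 0 min / OT 0 h 24 min; Fri reg 4 h 49 min / OT 0 h 0 min.
Totals: regular 30 h 34 min, overtime 0 h 24 min.

Regular 30.57 hours, overtime 0.40 hours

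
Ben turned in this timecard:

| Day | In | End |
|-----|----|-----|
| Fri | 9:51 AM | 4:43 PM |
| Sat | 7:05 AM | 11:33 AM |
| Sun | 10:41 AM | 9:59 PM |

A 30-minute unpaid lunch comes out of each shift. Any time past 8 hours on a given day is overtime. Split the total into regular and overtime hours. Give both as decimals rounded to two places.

Fri: 9:51 AM–4:43 PM = 6 h 52 min; less 30 min break → 6 h 22 min
Sat: 7:05 AM–11:33 AM = 4 h 28 min; less 30 min break → 3 h 58 min
Sun: 10:41 AM–9:59 PM = 11 h 18 min; less 30 min break → 10 h 48 min
Fri reg 6 h 22 min / OT 0 h 0 min; Sat reg 3 h 58 min / OT 0 h 0 min; Sun reg 8 h 0 min / OT 2 h 48 min.
Totals: regular 18 h 20 min, overtime 2 h 48 min.

Regular 18.33 hours, overtime 2.80 hours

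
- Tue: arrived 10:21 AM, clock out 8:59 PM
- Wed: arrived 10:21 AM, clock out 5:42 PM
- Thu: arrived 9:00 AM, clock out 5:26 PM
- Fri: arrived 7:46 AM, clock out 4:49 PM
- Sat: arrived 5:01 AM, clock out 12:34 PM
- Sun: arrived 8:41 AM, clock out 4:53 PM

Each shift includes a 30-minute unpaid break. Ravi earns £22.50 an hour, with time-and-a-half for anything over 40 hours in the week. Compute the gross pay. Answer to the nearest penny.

£1177.31

Tue: 10:21 AM–8:59 PM = 10 h 38 min; less 30 min break → 10 h 8 min
Wed: 10:21 AM–5:42 PM = 7 h 21 min; less 30 min break → 6 h 51 min
Thu: 9:00 AM–5:26 PM = 8 h 26 min; less 30 min break → 7 h 56 min
Fri: 7:46 AM–4:49 PM = 9 h 3 min; less 30 min break → 8 h 33 min
Sat: 5:01 AM–12:34 PM = 7 h 33 min; less 30 min break → 7 h 3 min
Sun: 8:41 AM–4:53 PM = 8 h 12 min; less 30 min break → 7 h 42 min
Total worked: 48 h 13 min = 2893 min.
Regular 40 h 0 min = 2400 min at £22.50/h; overtime 8 h 13 min = 493 min at £33.75/h.
Pay = (2400 × £22.50 + 493 × £33.75) ÷ 60 = £1177.31.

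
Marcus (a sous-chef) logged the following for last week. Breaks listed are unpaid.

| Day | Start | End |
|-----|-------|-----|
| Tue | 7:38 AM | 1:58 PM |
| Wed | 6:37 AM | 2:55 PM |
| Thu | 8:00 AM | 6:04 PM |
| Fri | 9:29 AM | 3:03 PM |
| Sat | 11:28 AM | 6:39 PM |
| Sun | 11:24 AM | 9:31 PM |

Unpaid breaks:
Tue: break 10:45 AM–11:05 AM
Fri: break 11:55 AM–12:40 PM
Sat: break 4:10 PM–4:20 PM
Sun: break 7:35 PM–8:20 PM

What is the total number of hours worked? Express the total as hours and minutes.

45 h 34 min

Tue: 7:38 AM–1:58 PM = 6 h 20 min; less 20 min break → 6 h 0 min
Wed: 6:37 AM–2:55 PM = 8 h 18 min
Thu: 8:00 AM–6:04 PM = 10 h 4 min
Fri: 9:29 AM–3:03 PM = 5 h 34 min; less 45 min break → 4 h 49 min
Sat: 11:28 AM–6:39 PM = 7 h 11 min; less 10 min break → 7 h 1 min
Sun: 11:24 AM–9:31 PM = 10 h 7 min; less 45 min break → 9 h 22 min
Total: 6 h 0 min + 8 h 18 min + 10 h 4 min + 4 h 49 min + 7 h 1 min + 9 h 22 min = 45 h 34 min.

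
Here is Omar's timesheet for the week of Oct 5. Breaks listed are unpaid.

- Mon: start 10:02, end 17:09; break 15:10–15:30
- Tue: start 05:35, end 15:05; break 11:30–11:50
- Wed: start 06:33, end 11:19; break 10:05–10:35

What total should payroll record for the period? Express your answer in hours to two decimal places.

20.22 hours

Mon: 10:02–17:09 = 7 h 7 min; less 20 min break → 6 h 47 min
Tue: 05:35–15:05 = 9 h 30 min; less 20 min break → 9 h 10 min
Wed: 06:33–11:19 = 4 h 46 min; less 30 min break → 4 h 16 min
Total: 6 h 47 min + 9 h 10 min + 4 h 16 min = 20 h 13 min.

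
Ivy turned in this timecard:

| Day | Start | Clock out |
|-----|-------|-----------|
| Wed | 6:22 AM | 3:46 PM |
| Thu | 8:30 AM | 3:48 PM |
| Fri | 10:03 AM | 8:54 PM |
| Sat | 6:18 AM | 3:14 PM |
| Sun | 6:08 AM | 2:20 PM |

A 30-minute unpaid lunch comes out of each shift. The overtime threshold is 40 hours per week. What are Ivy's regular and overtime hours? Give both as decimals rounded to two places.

Regular 40.00 hours, overtime 2.18 hours

Wed: 6:22 AM–3:46 PM = 9 h 24 min; less 30 min break → 8 h 54 min
Thu: 8:30 AM–3:48 PM = 7 h 18 min; less 30 min break → 6 h 48 min
Fri: 10:03 AM–8:54 PM = 10 h 51 min; less 30 min break → 10 h 21 min
Sat: 6:18 AM–3:14 PM = 8 h 56 min; less 30 min break → 8 h 26 min
Sun: 6:08 AM–2:20 PM = 8 h 12 min; less 30 min break → 7 h 42 min
Total worked: 42 h 11 min = 42.18 h.
Threshold 40 h → overtime 2 h 11 min, regular 40 h 0 min.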